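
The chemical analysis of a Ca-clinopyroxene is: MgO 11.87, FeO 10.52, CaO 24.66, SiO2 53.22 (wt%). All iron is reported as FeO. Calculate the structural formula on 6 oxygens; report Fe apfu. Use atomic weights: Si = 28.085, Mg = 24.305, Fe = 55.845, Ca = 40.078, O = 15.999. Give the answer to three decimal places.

MgO: 11.87/40.304 = 0.29451 mol → 0.29451 mol Mg, 0.29451 mol O.
FeO: 10.52/71.844 = 0.14643 mol → 0.14643 mol Fe, 0.14643 mol O.
CaO: 24.66/56.077 = 0.43975 mol → 0.43975 mol Ca, 0.43975 mol O.
SiO2: 53.22/60.083 = 0.88577 mol → 0.88577 mol Si, 1.77154 mol O.
Total oxygen = 2.65223 mol. Normalization factor = 6/2.65223 = 2.26225.
Fe per 6 O = 0.14643 × 2.26225 = 0.331.

0.331 Fe apfu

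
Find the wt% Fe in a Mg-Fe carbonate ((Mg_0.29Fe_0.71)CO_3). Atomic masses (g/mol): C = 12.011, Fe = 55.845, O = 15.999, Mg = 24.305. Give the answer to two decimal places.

37.16 weight percent

Formula mass = 0.29·24.305 + 0.71·55.845 + 1·12.011 + 3·15.999 = 106.706 g/mol, of which 39.650 g is Fe.
So Fe makes up 39.650/106.706 = 0.3716 of the mass, i.e. 37.16%.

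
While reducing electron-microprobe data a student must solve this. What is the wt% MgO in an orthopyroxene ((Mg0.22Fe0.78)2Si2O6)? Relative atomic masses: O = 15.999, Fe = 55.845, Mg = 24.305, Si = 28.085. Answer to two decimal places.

7.09 wt%

Formula mass = 249.976 g/mol.
0.44 Mg → 0.4400 mol MgO per formula unit; M(MgO) = 40.304, so MgO mass = 17.734 g.
17.734/249.976 × 100 = 7.09 wt%.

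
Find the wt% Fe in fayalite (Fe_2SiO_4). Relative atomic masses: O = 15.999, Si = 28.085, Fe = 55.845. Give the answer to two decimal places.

54.81 wt%

M(Fe_2SiO_4) = 203.771 g/mol.
Fe contributes 2 × 55.845 = 111.690 g per mole.
111.690/203.771 = 0.5481 → 54.81%.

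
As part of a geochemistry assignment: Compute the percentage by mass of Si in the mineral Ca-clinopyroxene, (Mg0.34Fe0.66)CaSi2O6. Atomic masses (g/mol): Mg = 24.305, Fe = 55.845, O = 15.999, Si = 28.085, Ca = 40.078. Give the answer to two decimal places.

23.66 mass %

Molar mass of (Mg0.34Fe0.66)CaSi2O6: 0.34*24.305 + 0.66*55.845 + 1*40.078 + 2*28.085 + 6*15.999 = 237.363 g/mol.
Mass of Si per formula unit: 2 × 28.085 = 56.170 g.
Weight fraction Si = 56.170 / 237.363 = 0.2366.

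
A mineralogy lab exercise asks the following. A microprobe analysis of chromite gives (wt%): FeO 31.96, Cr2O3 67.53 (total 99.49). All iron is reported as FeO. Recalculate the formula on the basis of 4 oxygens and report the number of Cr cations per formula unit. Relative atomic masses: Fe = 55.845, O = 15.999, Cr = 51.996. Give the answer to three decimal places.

1.999 Cr apfu

FeO (M=71.844): mol = 0.44485; Fe = 0.44485, O = 0.44485.
Cr2O3 (M=151.989): mol = 0.44431; Cr = 0.88862, O = 1.33293.
ΣO = 1.77778; factor = 4/ΣO = 2.25000.
Cr apfu = 0.88862 × 2.25000 = 1.999.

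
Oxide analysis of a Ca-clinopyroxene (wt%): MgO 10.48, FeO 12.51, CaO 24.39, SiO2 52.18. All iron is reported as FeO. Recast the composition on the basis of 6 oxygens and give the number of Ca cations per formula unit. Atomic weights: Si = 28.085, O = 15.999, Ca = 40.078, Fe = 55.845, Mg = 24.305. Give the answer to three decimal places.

MgO: 10.48/40.304 = 0.26002 mol → 0.26002 mol Mg, 0.26002 mol O.
FeO: 12.51/71.844 = 0.17413 mol → 0.17413 mol Fe, 0.17413 mol O.
CaO: 24.39/56.077 = 0.43494 mol → 0.43494 mol Ca, 0.43494 mol O.
SiO2: 52.18/60.083 = 0.86847 mol → 0.86847 mol Si, 1.73694 mol O.
Total oxygen = 2.60603 mol. Normalization factor = 6/2.60603 = 2.30235.
Ca per 6 O = 0.43494 × 2.30235 = 1.001.

1.001 Ca apfu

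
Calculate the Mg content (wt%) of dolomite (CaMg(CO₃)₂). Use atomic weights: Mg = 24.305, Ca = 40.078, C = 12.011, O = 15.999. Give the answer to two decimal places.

Formula mass = 1*40.078 + 1*24.305 + 2*12.011 + 6*15.999 = 184.399 g/mol, of which 24.305 g is Mg.
So Mg makes up 24.305/184.399 = 0.1318 of the mass, i.e. 13.18%.

13.18 wt%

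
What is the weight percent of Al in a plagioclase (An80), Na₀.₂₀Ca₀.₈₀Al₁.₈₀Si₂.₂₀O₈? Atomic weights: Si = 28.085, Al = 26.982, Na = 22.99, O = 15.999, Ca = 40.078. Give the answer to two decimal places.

Molar mass of Na₀.₂₀Ca₀.₈₀Al₁.₈₀Si₂.₂₀O₈: 0.20*22.99 + 0.80*40.078 + 1.80*26.982 + 2.20*28.085 + 8*15.999 = 275.007 g/mol.
Mass of Al per formula unit: 1.80 × 26.982 = 48.568 g.
Weight fraction Al = 48.568 / 275.007 = 0.1766.

17.66 weight percent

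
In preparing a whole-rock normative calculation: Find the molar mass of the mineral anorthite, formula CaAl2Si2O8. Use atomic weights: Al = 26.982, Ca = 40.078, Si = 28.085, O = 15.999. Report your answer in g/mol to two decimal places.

278.20 g/mol

M = 1·40.078 + 2·26.982 + 2·28.085 + 8·15.999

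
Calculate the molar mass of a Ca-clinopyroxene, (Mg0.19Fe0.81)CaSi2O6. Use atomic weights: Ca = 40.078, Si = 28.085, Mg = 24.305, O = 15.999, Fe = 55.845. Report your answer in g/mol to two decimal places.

The formula mass is the sum 0.19·24.305 + 0.81·55.845 + 1·40.078 + 2·28.085 + 6·15.999.

242.09 g/mol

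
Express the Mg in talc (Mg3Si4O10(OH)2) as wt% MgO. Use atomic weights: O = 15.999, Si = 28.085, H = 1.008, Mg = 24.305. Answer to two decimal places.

M(Mg3Si4O10(OH)2) = 379.259 g/mol; M(MgO) = 40.304 g/mol.
Moles MgO per formula unit = 3 Mg ÷ 1 = 3.0000.
MgO fraction = (3.0000 × 40.304) / 379.259 = 120.912/379.259 = 0.3188.

31.88 wt%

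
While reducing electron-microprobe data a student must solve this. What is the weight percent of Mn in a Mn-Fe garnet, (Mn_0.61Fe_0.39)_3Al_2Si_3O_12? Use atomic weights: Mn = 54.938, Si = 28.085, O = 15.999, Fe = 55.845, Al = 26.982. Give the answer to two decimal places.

M((Mn_0.61Fe_0.39)_3Al_2Si_3O_12) = 496.082 g/mol.
Mn contributes 1.83 × 54.938 = 100.537 g per mole.
100.537/496.082 = 0.2027 → 20.27%.

20.27 weight percent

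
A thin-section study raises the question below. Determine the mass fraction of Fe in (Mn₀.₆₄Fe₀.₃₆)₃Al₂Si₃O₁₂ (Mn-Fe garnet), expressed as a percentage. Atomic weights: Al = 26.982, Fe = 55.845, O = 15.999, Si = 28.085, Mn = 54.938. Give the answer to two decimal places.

Molar mass of (Mn₀.₆₄Fe₀.₃₆)₃Al₂Si₃O₁₂: 1.92*54.938 + 1.08*55.845 + 2*26.982 + 3*28.085 + 12*15.999 = 496.001 g/mol.
Mass of Fe per formula unit: 1.08 × 55.845 = 60.313 g.
Weight fraction Fe = 60.313 / 496.001 = 0.1216.

12.16 wt%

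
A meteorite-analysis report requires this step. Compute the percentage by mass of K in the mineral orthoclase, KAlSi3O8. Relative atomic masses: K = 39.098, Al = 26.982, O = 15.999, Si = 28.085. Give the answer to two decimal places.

Molar mass of KAlSi3O8: 1·39.098 + 1·26.982 + 3·28.085 + 8·15.999 = 278.327 g/mol.
Mass of K per formula unit: 1 × 39.098 = 39.098 g.
Weight fraction K = 39.098 / 278.327 = 0.1405.

14.05 mass %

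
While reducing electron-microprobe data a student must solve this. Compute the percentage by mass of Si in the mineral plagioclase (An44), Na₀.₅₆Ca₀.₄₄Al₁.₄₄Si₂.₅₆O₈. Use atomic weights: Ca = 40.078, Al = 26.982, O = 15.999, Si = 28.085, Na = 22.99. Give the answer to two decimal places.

Formula mass = 0.56·22.99 + 0.44·40.078 + 1.44·26.982 + 2.56·28.085 + 8·15.999 = 269.252 g/mol, of which 71.898 g is Si.
So Si makes up 71.898/269.252 = 0.2670 of the mass, i.e. 26.70%.

26.70 wt%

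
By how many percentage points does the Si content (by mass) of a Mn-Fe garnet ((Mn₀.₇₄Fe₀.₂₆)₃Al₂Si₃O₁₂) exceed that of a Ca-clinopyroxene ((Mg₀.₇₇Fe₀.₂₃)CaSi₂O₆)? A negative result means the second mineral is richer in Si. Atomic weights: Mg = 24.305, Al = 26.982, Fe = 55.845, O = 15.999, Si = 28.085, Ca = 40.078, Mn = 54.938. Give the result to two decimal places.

First mineral: 84.255 g Si in 495.728 g formula = 17.00 wt% Si.
Second mineral: 56.170 g Si in 223.801 g formula = 25.10 wt% Si.
17.00% − 25.10% gives a difference of -8.10 percentage points.

-8.10 percentage points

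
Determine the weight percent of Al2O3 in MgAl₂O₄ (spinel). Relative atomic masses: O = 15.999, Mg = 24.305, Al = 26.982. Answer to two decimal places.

71.67 wt%

M(MgAl₂O₄) = 142.265 g/mol; M(Al2O3) = 101.961 g/mol.
Moles Al2O3 per formula unit = 2 Al ÷ 2 = 1.0000.
Al2O3 fraction = (1.0000 × 101.961) / 142.265 = 101.961/142.265 = 0.7167.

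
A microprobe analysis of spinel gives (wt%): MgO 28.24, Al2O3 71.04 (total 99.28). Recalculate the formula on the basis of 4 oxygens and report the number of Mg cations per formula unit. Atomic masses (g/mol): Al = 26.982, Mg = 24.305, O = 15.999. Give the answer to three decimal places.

28.24 wt% MgO ÷ 40.304 g/mol = 0.70067 mol, giving 0.70067 Mg and 0.70067 O.
71.04 wt% Al2O3 ÷ 101.961 g/mol = 0.69674 mol, giving 1.39348 Al and 2.09022 O.
Oxygen sums to 2.79089; scaling by 4/2.79089 = 1.43323 puts the formula on 4 O.
Mg: 0.70067 × 1.43323 = 1.004 atoms per formula unit.

1.004 Mg apfu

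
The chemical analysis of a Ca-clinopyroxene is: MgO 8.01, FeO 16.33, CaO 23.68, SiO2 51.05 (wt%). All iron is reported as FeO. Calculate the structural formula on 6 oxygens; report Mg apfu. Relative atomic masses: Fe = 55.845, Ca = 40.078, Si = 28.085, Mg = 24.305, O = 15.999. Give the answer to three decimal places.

8.01 wt% MgO ÷ 40.304 g/mol = 0.19874 mol, giving 0.19874 Mg and 0.19874 O.
16.33 wt% FeO ÷ 71.844 g/mol = 0.22730 mol, giving 0.22730 Fe and 0.22730 O.
23.68 wt% CaO ÷ 56.077 g/mol = 0.42228 mol, giving 0.42228 Ca and 0.42228 O.
51.05 wt% SiO2 ÷ 60.083 g/mol = 0.84966 mol, giving 0.84966 Si and 1.69932 O.
Oxygen sums to 2.54764; scaling by 6/2.54764 = 2.35512 puts the formula on 6 O.
Mg: 0.19874 × 2.35512 = 0.468 atoms per formula unit.

0.468 Mg apfu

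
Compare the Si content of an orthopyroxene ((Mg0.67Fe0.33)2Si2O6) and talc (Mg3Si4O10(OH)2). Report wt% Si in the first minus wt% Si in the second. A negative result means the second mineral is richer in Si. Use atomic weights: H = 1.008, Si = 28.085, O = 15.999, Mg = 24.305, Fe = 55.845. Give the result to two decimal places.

-4.27 percentage points

First mineral: 56.170 g Si in 221.590 g formula = 25.35 wt% Si.
Second mineral: 112.340 g Si in 379.259 g formula = 29.62 wt% Si.
25.35% − 29.62% gives a difference of -4.27 percentage points.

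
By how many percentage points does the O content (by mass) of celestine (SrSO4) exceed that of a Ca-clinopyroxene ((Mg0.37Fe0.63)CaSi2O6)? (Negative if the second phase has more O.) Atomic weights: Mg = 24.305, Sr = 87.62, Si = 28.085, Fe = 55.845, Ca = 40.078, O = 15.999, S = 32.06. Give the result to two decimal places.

M(SrSO4) = 183.676 g/mol, so wt% O = 63.996/183.676 × 100 = 34.84%.
M((Mg0.37Fe0.63)CaSi2O6) = 236.417 g/mol, so wt% O = 95.994/236.417 × 100 = 40.60%.
34.84 − 40.60 = -5.76 pp.

-5.76 percentage points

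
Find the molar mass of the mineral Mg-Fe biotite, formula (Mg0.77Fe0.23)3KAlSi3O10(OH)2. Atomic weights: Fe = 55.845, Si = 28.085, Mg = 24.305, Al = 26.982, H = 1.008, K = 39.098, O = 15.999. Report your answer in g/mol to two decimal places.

The formula mass is the sum 2.31(24.305) + 0.69(55.845) + 1(39.098) + 1(26.982) + 3(28.085) + 12(15.999) + 2(1.008).

439.02 g/mol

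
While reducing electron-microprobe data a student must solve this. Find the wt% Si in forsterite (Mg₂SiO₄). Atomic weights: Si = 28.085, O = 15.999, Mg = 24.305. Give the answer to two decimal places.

Molar mass of Mg₂SiO₄: 2·24.305 + 1·28.085 + 4·15.999 = 140.691 g/mol.
Mass of Si per formula unit: 1 × 28.085 = 28.085 g.
Weight fraction Si = 28.085 / 140.691 = 0.1996.

19.96 mass %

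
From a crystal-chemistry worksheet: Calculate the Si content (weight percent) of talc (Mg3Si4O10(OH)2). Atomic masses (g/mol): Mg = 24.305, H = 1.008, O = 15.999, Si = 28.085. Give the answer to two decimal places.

M(Mg3Si4O10(OH)2) = 379.259 g/mol.
Si contributes 4 × 28.085 = 112.340 g per mole.
112.340/379.259 = 0.2962 → 29.62%.

29.62 weight percent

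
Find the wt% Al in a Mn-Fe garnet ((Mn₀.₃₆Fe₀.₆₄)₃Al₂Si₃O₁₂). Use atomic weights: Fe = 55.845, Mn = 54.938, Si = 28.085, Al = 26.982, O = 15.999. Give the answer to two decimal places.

10.86 wt%

Molar mass of (Mn₀.₃₆Fe₀.₆₄)₃Al₂Si₃O₁₂: 1.08*54.938 + 1.92*55.845 + 2*26.982 + 3*28.085 + 12*15.999 = 496.762 g/mol.
Mass of Al per formula unit: 2 × 26.982 = 53.964 g.
Weight fraction Al = 53.964 / 496.762 = 0.1086.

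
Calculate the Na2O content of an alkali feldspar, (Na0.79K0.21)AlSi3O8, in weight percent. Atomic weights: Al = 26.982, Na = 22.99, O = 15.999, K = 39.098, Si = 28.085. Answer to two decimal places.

9.22 wt%

Formula mass = 265.602 g/mol.
0.79 Na → 0.3950 mol Na2O per formula unit; M(Na2O) = 61.979, so Na2O mass = 24.482 g.
24.482/265.602 × 100 = 9.22 wt%.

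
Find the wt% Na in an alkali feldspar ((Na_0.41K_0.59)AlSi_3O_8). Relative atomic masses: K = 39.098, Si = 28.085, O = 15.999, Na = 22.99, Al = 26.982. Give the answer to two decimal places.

Molar mass of (Na_0.41K_0.59)AlSi_3O_8: 0.41×22.99 + 0.59×39.098 + 1×26.982 + 3×28.085 + 8×15.999 = 271.723 g/mol.
Mass of Na per formula unit: 0.41 × 22.99 = 9.426 g.
Weight fraction Na = 9.426 / 271.723 = 0.0347.

3.47 wt%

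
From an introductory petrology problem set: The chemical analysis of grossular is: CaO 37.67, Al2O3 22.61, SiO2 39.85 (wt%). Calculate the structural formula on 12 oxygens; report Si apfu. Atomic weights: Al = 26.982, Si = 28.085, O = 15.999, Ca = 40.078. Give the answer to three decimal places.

37.67 wt% CaO ÷ 56.077 g/mol = 0.67175 mol, giving 0.67175 Ca and 0.67175 O.
22.61 wt% Al2O3 ÷ 101.961 g/mol = 0.22175 mol, giving 0.44350 Al and 0.66525 O.
39.85 wt% SiO2 ÷ 60.083 g/mol = 0.66325 mol, giving 0.66325 Si and 1.32650 O.
Oxygen sums to 2.66350; scaling by 12/2.66350 = 4.50535 puts the formula on 12 O.
Si: 0.66325 × 4.50535 = 2.988 atoms per formula unit.

2.988 Si apfu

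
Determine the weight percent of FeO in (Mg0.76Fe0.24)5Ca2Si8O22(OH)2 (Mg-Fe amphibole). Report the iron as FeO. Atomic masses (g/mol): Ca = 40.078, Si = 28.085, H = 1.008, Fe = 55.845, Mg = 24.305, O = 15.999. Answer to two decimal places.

Formula mass = 850.201 g/mol.
1.20 Fe → 1.2000 mol FeO per formula unit; M(FeO) = 71.844, so FeO mass = 86.213 g.
86.213/850.201 × 100 = 10.14 wt%.

10.14 wt%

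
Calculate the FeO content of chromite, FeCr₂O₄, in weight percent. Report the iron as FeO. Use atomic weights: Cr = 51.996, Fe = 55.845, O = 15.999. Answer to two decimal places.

Formula mass = 223.833 g/mol.
1 Fe → 1.0000 mol FeO per formula unit; M(FeO) = 71.844, so FeO mass = 71.844 g.
71.844/223.833 × 100 = 32.10 wt%.

32.10 wt%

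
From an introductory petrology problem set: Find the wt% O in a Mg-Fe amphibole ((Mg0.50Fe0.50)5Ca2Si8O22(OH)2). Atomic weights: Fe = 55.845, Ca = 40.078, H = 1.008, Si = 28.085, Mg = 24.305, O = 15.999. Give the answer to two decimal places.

Molar mass of (Mg0.50Fe0.50)5Ca2Si8O22(OH)2: 2.50*24.305 + 2.50*55.845 + 2*40.078 + 8*28.085 + 24*15.999 + 2*1.008 = 891.203 g/mol.
Mass of O per formula unit: 24 × 15.999 = 383.976 g.
Weight fraction O = 383.976 / 891.203 = 0.4309.

43.09 mass %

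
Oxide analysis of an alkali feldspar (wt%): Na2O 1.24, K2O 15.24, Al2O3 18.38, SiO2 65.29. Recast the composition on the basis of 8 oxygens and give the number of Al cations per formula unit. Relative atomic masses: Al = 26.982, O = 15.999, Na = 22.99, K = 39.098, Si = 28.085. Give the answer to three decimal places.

1.24 wt% Na2O ÷ 61.979 g/mol = 0.02001 mol, giving 0.04002 Na and 0.02001 O.
15.24 wt% K2O ÷ 94.195 g/mol = 0.16179 mol, giving 0.32358 K and 0.16179 O.
18.38 wt% Al2O3 ÷ 101.961 g/mol = 0.18027 mol, giving 0.36054 Al and 0.54081 O.
65.29 wt% SiO2 ÷ 60.083 g/mol = 1.08666 mol, giving 1.08666 Si and 2.17332 O.
Oxygen sums to 2.89593; scaling by 8/2.89593 = 2.76250 puts the formula on 8 O.
Al: 0.36054 × 2.76250 = 0.996 atoms per formula unit.

0.996 Al apfu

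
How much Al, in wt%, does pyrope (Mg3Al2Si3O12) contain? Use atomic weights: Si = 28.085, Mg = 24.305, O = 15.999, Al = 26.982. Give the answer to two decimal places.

Formula mass = 3×24.305 + 2×26.982 + 3×28.085 + 12×15.999 = 403.122 g/mol, of which 53.964 g is Al.
So Al makes up 53.964/403.122 = 0.1339 of the mass, i.e. 13.39%.

13.39 wt%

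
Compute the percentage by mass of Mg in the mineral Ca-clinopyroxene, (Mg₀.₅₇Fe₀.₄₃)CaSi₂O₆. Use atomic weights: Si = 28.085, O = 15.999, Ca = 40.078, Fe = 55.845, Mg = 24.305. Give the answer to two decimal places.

Formula mass = 0.57·24.305 + 0.43·55.845 + 1·40.078 + 2·28.085 + 6·15.999 = 230.109 g/mol, of which 13.854 g is Mg.
So Mg makes up 13.854/230.109 = 0.0602 of the mass, i.e. 6.02%.

6.02 mass %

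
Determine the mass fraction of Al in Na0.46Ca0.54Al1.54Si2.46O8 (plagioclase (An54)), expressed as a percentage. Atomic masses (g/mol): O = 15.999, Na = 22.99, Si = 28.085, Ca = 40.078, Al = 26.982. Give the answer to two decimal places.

15.34 weight percent

M(Na0.46Ca0.54Al1.54Si2.46O8) = 270.851 g/mol.
Al contributes 1.54 × 26.982 = 41.552 g per mole.
41.552/270.851 = 0.1534 → 15.34%.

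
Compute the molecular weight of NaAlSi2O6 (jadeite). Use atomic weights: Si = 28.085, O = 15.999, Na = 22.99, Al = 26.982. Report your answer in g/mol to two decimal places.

202.14 g/mol

Na: 1 × 22.99 = 22.9900
Al: 1 × 26.982 = 26.9820
Si: 2 × 28.085 = 56.1700
O: 6 × 15.999 = 95.9940
Summing the contributions gives the formula mass.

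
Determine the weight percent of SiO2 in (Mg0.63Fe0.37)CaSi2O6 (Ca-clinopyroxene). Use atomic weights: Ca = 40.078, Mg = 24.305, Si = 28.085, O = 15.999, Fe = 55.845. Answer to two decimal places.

M((Mg0.63Fe0.37)CaSi2O6) = 228.217 g/mol; M(SiO2) = 60.083 g/mol.
Moles SiO2 per formula unit = 2 Si ÷ 1 = 2.0000.
SiO2 fraction = (2.0000 × 60.083) / 228.217 = 120.166/228.217 = 0.5265.

52.65 wt%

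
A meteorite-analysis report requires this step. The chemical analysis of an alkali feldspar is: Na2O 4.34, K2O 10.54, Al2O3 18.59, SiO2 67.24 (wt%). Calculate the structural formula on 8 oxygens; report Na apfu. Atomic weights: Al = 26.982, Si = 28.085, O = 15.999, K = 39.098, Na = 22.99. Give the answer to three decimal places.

Na2O (M=61.979): mol = 0.07002; Na = 0.14004, O = 0.07002.
K2O (M=94.195): mol = 0.11190; K = 0.22380, O = 0.11190.
Al2O3 (M=101.961): mol = 0.18232; Al = 0.36464, O = 0.54696.
SiO2 (M=60.083): mol = 1.11912; Si = 1.11912, O = 2.23824.
ΣO = 2.96712; factor = 8/ΣO = 2.69622.
Na apfu = 0.14004 × 2.69622 = 0.378.

0.378 Na apfu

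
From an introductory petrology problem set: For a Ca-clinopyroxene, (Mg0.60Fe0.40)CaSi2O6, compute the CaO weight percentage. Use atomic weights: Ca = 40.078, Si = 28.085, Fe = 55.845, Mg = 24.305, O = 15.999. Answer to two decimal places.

Molar mass of (Mg0.60Fe0.40)CaSi2O6 = 0.60·24.305 + 0.40·55.845 + 1·40.078 + 2·28.085 + 6·15.999 = 229.163 g/mol.
Each formula unit contains 1 Ca, equivalent to 1/1 = 1.0000 mol CaO.
M(CaO) = 1×40.078 + 1×15.999 = 56.077 g/mol.
Mass of CaO per formula unit = 1.0000 × 56.077 = 56.077 g.
CaO wt% = 56.077 / 229.163 × 100 = 24.47%.

24.47 wt%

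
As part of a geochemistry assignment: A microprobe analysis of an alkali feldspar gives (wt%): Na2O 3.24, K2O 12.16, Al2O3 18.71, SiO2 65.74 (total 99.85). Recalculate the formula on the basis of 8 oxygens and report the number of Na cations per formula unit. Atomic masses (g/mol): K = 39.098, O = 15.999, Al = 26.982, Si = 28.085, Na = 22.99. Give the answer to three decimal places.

0.286 Na apfu

Na2O: 3.24/61.979 = 0.05228 mol → 0.10456 mol Na, 0.05228 mol O.
K2O: 12.16/94.195 = 0.12909 mol → 0.25818 mol K, 0.12909 mol O.
Al2O3: 18.71/101.961 = 0.18350 mol → 0.36700 mol Al, 0.55050 mol O.
SiO2: 65.74/60.083 = 1.09415 mol → 1.09415 mol Si, 2.18830 mol O.
Total oxygen = 2.92017 mol. Normalization factor = 8/2.92017 = 2.73957.
Na per 8 O = 0.10456 × 2.73957 = 0.286.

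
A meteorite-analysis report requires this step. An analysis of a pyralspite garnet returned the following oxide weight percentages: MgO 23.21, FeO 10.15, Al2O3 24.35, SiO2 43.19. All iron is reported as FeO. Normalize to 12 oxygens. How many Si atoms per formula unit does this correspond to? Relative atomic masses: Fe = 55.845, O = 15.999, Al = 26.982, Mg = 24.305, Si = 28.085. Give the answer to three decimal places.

3.004 Si apfu

MgO: 23.21/40.304 = 0.57587 mol → 0.57587 mol Mg, 0.57587 mol O.
FeO: 10.15/71.844 = 0.14128 mol → 0.14128 mol Fe, 0.14128 mol O.
Al2O3: 24.35/101.961 = 0.23882 mol → 0.47764 mol Al, 0.71646 mol O.
SiO2: 43.19/60.083 = 0.71884 mol → 0.71884 mol Si, 1.43768 mol O.
Total oxygen = 2.87129 mol. Normalization factor = 12/2.87129 = 4.17931.
Si per 12 O = 0.71884 × 4.17931 = 3.004.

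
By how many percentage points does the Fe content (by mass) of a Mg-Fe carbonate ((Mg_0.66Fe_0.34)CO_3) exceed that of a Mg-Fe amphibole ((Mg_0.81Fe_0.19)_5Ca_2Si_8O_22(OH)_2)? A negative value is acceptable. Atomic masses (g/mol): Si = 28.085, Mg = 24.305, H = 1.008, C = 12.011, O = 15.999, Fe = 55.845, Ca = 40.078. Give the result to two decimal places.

Fe in (Mg_0.66Fe_0.34)CO_3: molar mass 95.037 g/mol; 0.34×55.845 = 18.987 g → 19.98 wt%.
Fe in (Mg_0.81Fe_0.19)_5Ca_2Si_8O_22(OH)_2: molar mass 842.316 g/mol; 0.95×55.845 = 53.053 g → 6.30 wt%.
Difference = 19.98 − 6.30 = 13.68 percentage points.

13.68 percentage points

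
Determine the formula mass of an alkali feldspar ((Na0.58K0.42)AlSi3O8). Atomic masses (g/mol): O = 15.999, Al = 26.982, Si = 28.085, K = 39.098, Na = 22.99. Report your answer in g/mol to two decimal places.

Na: 0.58 × 22.99 = 13.3342
K: 0.42 × 39.098 = 16.4212
Al: 1 × 26.982 = 26.9820
Si: 3 × 28.085 = 84.2550
O: 8 × 15.999 = 127.9920
Summing the contributions gives the formula mass.

268.98 g/mol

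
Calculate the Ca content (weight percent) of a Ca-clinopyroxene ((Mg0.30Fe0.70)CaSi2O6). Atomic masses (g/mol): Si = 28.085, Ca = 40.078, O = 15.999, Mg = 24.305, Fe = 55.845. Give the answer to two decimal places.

16.80 weight percent

M((Mg0.30Fe0.70)CaSi2O6) = 238.625 g/mol.
Ca contributes 1 × 40.078 = 40.078 g per mole.
40.078/238.625 = 0.1680 → 16.80%.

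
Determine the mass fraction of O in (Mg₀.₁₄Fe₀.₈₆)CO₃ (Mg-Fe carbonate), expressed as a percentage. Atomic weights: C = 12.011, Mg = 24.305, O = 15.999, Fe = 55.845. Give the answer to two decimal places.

Molar mass of (Mg₀.₁₄Fe₀.₈₆)CO₃: 0.14×24.305 + 0.86×55.845 + 1×12.011 + 3×15.999 = 111.437 g/mol.
Mass of O per formula unit: 3 × 15.999 = 47.997 g.
Weight fraction O = 47.997 / 111.437 = 0.4307.

43.07 mass %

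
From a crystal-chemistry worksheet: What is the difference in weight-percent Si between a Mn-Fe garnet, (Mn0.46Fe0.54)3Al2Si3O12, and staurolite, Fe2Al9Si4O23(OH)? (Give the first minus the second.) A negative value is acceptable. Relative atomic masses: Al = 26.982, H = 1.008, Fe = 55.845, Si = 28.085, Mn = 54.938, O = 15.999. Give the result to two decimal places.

M((Mn0.46Fe0.54)3Al2Si3O12) = 496.490 g/mol, so wt% Si = 84.255/496.490 × 100 = 16.97%.
M(Fe2Al9Si4O23(OH)) = 851.852 g/mol, so wt% Si = 112.340/851.852 × 100 = 13.19%.
16.97 − 13.19 = 3.78 pp.

3.78 percentage points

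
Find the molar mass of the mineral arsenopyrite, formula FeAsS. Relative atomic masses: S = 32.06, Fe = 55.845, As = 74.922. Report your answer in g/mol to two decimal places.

Fe: 1 × 55.845 = 55.8450
As: 1 × 74.922 = 74.9220
S: 1 × 32.06 = 32.0600
Summing the contributions gives the formula mass.

162.83 g/mol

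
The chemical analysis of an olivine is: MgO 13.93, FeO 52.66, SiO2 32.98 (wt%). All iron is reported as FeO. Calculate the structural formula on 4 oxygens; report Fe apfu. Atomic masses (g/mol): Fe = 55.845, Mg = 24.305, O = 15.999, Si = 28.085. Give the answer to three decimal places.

1.347 Fe apfu

13.93 wt% MgO ÷ 40.304 g/mol = 0.34562 mol, giving 0.34562 Mg and 0.34562 O.
52.66 wt% FeO ÷ 71.844 g/mol = 0.73298 mol, giving 0.73298 Fe and 0.73298 O.
32.98 wt% SiO2 ÷ 60.083 g/mol = 0.54891 mol, giving 0.54891 Si and 1.09782 O.
Oxygen sums to 2.17642; scaling by 4/2.17642 = 1.83788 puts the formula on 4 O.
Fe: 0.73298 × 1.83788 = 1.347 atoms per formula unit.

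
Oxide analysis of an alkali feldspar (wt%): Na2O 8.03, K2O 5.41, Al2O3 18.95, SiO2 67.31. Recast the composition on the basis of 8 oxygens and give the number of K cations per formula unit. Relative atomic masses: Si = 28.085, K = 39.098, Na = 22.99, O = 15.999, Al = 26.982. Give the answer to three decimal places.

0.308 K apfu

8.03 wt% Na2O ÷ 61.979 g/mol = 0.12956 mol, giving 0.25912 Na and 0.12956 O.
5.41 wt% K2O ÷ 94.195 g/mol = 0.05743 mol, giving 0.11486 K and 0.05743 O.
18.95 wt% Al2O3 ÷ 101.961 g/mol = 0.18586 mol, giving 0.37172 Al and 0.55758 O.
67.31 wt% SiO2 ÷ 60.083 g/mol = 1.12028 mol, giving 1.12028 Si and 2.24056 O.
Oxygen sums to 2.98513; scaling by 8/2.98513 = 2.67995 puts the formula on 8 O.
K: 0.11486 × 2.67995 = 0.308 atoms per formula unit.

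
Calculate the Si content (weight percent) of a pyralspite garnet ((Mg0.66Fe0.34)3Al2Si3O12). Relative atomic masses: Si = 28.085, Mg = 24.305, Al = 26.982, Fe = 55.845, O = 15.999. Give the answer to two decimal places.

Molar mass of (Mg0.66Fe0.34)3Al2Si3O12: 1.98*24.305 + 1.02*55.845 + 2*26.982 + 3*28.085 + 12*15.999 = 435.293 g/mol.
Mass of Si per formula unit: 3 × 28.085 = 84.255 g.
Weight fraction Si = 84.255 / 435.293 = 0.1936.

19.36 weight percent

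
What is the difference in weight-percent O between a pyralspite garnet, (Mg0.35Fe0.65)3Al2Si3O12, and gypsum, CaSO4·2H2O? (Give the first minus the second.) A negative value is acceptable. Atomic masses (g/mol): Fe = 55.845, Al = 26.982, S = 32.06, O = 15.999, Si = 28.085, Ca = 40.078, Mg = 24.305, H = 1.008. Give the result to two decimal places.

-14.44 percentage points

O in (Mg0.35Fe0.65)3Al2Si3O12: molar mass 464.625 g/mol; 12×15.999 = 191.988 g → 41.32 wt%.
O in CaSO4·2H2O: molar mass 172.164 g/mol; 6×15.999 = 95.994 g → 55.76 wt%.
Difference = 41.32 − 55.76 = -14.44 percentage points.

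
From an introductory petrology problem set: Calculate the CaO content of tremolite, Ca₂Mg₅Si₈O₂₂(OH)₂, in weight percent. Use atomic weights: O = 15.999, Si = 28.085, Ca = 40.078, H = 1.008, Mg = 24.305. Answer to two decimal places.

13.81 wt%

Molar mass of Ca₂Mg₅Si₈O₂₂(OH)₂ = 2×40.078 + 5×24.305 + 8×28.085 + 24×15.999 + 2×1.008 = 812.353 g/mol.
Each formula unit contains 2 Ca, equivalent to 2/1 = 2.0000 mol CaO.
M(CaO) = 1×40.078 + 1×15.999 = 56.077 g/mol.
Mass of CaO per formula unit = 2.0000 × 56.077 = 112.154 g.
CaO wt% = 112.154 / 812.353 × 100 = 13.81%.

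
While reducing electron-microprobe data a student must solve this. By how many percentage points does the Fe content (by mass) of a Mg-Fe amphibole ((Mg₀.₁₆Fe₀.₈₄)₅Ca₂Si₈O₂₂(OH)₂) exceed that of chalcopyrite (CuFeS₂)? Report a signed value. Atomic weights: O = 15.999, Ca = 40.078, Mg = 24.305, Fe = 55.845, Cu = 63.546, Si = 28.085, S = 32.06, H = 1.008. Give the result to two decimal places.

-5.61 percentage points

First mineral: 234.549 g Fe in 944.821 g formula = 24.82 wt% Fe.
Second mineral: 55.845 g Fe in 183.511 g formula = 30.43 wt% Fe.
24.82% − 30.43% gives a difference of -5.61 percentage points.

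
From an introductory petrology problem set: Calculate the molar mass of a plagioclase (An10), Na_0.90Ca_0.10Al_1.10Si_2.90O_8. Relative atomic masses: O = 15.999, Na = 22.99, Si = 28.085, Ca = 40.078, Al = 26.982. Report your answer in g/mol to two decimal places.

Na: 0.90 × 22.99 = 20.6910
Ca: 0.10 × 40.078 = 4.0078
Al: 1.10 × 26.982 = 29.6802
Si: 2.90 × 28.085 = 81.4465
O: 8 × 15.999 = 127.9920
Summing the contributions gives the formula mass.

263.82 g/mol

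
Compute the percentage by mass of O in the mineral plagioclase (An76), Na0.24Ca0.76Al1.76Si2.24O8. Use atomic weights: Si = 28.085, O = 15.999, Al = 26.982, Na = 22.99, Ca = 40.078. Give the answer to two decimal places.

Formula mass = 0.24*22.99 + 0.76*40.078 + 1.76*26.982 + 2.24*28.085 + 8*15.999 = 274.368 g/mol, of which 127.992 g is O.
So O makes up 127.992/274.368 = 0.4665 of the mass, i.e. 46.65%.

46.65 mass %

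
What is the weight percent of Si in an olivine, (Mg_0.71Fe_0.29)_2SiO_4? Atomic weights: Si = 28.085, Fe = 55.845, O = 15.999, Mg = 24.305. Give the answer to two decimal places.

17.67 wt%

Formula mass = 1.42×24.305 + 0.58×55.845 + 1×28.085 + 4×15.999 = 158.984 g/mol, of which 28.085 g is Si.
So Si makes up 28.085/158.984 = 0.1767 of the mass, i.e. 17.67%.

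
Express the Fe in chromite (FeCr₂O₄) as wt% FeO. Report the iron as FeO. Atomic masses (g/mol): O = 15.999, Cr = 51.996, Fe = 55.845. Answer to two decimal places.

Molar mass of FeCr₂O₄ = 1×55.845 + 2×51.996 + 4×15.999 = 223.833 g/mol.
Each formula unit contains 1 Fe, equivalent to 1/1 = 1.0000 mol FeO.
M(FeO) = 1×55.845 + 1×15.999 = 71.844 g/mol.
Mass of FeO per formula unit = 1.0000 × 71.844 = 71.844 g.
FeO wt% = 71.844 / 223.833 × 100 = 32.10%.

32.10 wt%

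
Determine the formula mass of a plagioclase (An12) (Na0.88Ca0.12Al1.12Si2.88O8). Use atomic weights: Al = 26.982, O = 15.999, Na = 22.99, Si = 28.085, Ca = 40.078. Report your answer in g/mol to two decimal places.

264.14 g/mol

M = 0.88*22.99 + 0.12*40.078 + 1.12*26.982 + 2.88*28.085 + 8*15.999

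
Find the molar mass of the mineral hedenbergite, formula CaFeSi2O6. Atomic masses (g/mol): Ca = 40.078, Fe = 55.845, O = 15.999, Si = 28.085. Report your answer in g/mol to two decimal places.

The formula mass is the sum 1×40.078 + 1×55.845 + 2×28.085 + 6×15.999.

248.09 g/mol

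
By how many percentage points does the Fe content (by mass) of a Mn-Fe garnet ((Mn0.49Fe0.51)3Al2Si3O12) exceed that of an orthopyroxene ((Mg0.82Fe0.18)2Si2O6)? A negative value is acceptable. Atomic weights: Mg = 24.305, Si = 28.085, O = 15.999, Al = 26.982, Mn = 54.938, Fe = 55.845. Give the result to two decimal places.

M((Mn0.49Fe0.51)3Al2Si3O12) = 496.409 g/mol, so wt% Fe = 85.443/496.409 × 100 = 17.21%.
M((Mg0.82Fe0.18)2Si2O6) = 212.128 g/mol, so wt% Fe = 20.104/212.128 × 100 = 9.48%.
17.21 − 9.48 = 7.73 pp.

7.73 percentage points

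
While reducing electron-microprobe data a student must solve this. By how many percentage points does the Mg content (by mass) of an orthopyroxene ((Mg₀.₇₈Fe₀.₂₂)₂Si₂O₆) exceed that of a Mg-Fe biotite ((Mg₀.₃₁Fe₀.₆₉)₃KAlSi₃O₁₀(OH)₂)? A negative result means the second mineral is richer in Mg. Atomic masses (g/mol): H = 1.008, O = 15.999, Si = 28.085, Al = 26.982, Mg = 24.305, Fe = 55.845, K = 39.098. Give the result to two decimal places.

12.98 percentage points

M((Mg₀.₇₈Fe₀.₂₂)₂Si₂O₆) = 214.652 g/mol, so wt% Mg = 37.916/214.652 × 100 = 17.66%.
M((Mg₀.₃₁Fe₀.₆₉)₃KAlSi₃O₁₀(OH)₂) = 482.542 g/mol, so wt% Mg = 22.604/482.542 × 100 = 4.68%.
17.66 − 4.68 = 12.98 pp.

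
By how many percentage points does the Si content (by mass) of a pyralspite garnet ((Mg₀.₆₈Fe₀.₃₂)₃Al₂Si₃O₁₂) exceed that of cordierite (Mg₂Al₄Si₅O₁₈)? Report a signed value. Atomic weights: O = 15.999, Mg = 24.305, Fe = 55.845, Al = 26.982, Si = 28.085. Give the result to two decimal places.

First mineral: 84.255 g Si in 433.400 g formula = 19.44 wt% Si.
Second mineral: 140.425 g Si in 584.945 g formula = 24.01 wt% Si.
19.44% − 24.01% gives a difference of -4.57 percentage points.

-4.57 percentage points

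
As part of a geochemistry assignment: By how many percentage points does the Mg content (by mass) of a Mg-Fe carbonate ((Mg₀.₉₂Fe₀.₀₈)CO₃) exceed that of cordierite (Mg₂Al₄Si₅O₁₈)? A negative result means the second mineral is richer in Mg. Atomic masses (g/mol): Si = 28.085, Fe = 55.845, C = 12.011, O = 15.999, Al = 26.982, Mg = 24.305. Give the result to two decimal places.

M((Mg₀.₉₂Fe₀.₀₈)CO₃) = 86.836 g/mol, so wt% Mg = 22.361/86.836 × 100 = 25.75%.
M(Mg₂Al₄Si₅O₁₈) = 584.945 g/mol, so wt% Mg = 48.610/584.945 × 100 = 8.31%.
25.75 − 8.31 = 17.44 pp.

17.44 percentage points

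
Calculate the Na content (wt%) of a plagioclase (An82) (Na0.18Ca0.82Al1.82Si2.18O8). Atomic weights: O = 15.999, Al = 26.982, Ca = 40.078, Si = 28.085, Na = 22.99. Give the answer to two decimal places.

1.50 wt%

Molar mass of Na0.18Ca0.82Al1.82Si2.18O8: 0.18*22.99 + 0.82*40.078 + 1.82*26.982 + 2.18*28.085 + 8*15.999 = 275.327 g/mol.
Mass of Na per formula unit: 0.18 × 22.99 = 4.138 g.
Weight fraction Na = 4.138 / 275.327 = 0.0150.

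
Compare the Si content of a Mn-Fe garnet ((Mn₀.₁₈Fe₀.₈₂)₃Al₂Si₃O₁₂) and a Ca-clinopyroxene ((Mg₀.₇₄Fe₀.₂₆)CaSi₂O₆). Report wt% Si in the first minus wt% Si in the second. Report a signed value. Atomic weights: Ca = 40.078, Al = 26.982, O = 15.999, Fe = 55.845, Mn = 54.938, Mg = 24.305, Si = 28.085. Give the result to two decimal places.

-8.05 percentage points

M((Mn₀.₁₈Fe₀.₈₂)₃Al₂Si₃O₁₂) = 497.252 g/mol, so wt% Si = 84.255/497.252 × 100 = 16.94%.
M((Mg₀.₇₄Fe₀.₂₆)CaSi₂O₆) = 224.747 g/mol, so wt% Si = 56.170/224.747 × 100 = 24.99%.
16.94 − 24.99 = -8.05 pp.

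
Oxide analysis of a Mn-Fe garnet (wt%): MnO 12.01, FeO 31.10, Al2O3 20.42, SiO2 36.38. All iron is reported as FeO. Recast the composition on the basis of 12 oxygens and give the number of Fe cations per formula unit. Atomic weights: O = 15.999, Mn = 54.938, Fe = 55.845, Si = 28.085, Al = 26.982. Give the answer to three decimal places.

MnO: 12.01/70.937 = 0.16931 mol → 0.16931 mol Mn, 0.16931 mol O.
FeO: 31.10/71.844 = 0.43288 mol → 0.43288 mol Fe, 0.43288 mol O.
Al2O3: 20.42/101.961 = 0.20027 mol → 0.40054 mol Al, 0.60081 mol O.
SiO2: 36.38/60.083 = 0.60550 mol → 0.60550 mol Si, 1.21100 mol O.
Total oxygen = 2.41400 mol. Normalization factor = 12/2.41400 = 4.97100.
Fe per 12 O = 0.43288 × 4.97100 = 2.152.

2.152 Fe apfu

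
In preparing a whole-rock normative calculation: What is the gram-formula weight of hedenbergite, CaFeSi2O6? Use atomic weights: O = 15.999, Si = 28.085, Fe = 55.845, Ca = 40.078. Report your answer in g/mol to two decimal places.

M = 1×40.078 + 1×55.845 + 2×28.085 + 6×15.999

248.09 g/mol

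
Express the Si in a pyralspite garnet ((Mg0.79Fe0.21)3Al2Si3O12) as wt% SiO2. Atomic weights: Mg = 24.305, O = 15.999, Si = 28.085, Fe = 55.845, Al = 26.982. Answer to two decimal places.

42.61 wt%

Formula mass = 422.992 g/mol.
3 Si → 3.0000 mol SiO2 per formula unit; M(SiO2) = 60.083, so SiO2 mass = 180.249 g.
180.249/422.992 × 100 = 42.61 wt%.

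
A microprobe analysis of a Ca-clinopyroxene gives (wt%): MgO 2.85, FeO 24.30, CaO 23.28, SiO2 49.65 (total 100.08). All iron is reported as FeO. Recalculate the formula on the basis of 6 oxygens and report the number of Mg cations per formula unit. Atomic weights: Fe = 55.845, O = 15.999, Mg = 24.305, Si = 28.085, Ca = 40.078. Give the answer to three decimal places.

0.171 Mg apfu

MgO (M=40.304): mol = 0.07071; Mg = 0.07071, O = 0.07071.
FeO (M=71.844): mol = 0.33823; Fe = 0.33823, O = 0.33823.
CaO (M=56.077): mol = 0.41514; Ca = 0.41514, O = 0.41514.
SiO2 (M=60.083): mol = 0.82636; Si = 0.82636, O = 1.65272.
ΣO = 2.47680; factor = 6/ΣO = 2.42248.
Mg apfu = 0.07071 × 2.42248 = 0.171.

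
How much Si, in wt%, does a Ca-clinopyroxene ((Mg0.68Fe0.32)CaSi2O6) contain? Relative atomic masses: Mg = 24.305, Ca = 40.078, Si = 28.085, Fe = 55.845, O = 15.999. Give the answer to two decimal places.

24.78 wt%

M((Mg0.68Fe0.32)CaSi2O6) = 226.640 g/mol.
Si contributes 2 × 28.085 = 56.170 g per mole.
56.170/226.640 = 0.2478 → 24.78%.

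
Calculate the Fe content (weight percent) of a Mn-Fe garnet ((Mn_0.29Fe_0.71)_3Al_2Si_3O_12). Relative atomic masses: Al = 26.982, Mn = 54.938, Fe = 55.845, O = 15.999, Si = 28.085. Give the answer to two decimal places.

Molar mass of (Mn_0.29Fe_0.71)_3Al_2Si_3O_12: 0.87·54.938 + 2.13·55.845 + 2·26.982 + 3·28.085 + 12·15.999 = 496.953 g/mol.
Mass of Fe per formula unit: 2.13 × 55.845 = 118.950 g.
Weight fraction Fe = 118.950 / 496.953 = 0.2394.

23.94 weight percent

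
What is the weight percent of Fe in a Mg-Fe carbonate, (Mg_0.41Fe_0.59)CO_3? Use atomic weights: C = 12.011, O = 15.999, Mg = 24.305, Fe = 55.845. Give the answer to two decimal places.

Molar mass of (Mg_0.41Fe_0.59)CO_3: 0.41*24.305 + 0.59*55.845 + 1*12.011 + 3*15.999 = 102.922 g/mol.
Mass of Fe per formula unit: 0.59 × 55.845 = 32.949 g.
Weight fraction Fe = 32.949 / 102.922 = 0.3201.

32.01 wt%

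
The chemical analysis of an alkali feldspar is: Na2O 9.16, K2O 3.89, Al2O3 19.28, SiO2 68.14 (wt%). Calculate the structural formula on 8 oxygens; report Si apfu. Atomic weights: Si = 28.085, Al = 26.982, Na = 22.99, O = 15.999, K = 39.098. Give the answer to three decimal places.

Na2O: 9.16/61.979 = 0.14779 mol → 0.29558 mol Na, 0.14779 mol O.
K2O: 3.89/94.195 = 0.04130 mol → 0.08260 mol K, 0.04130 mol O.
Al2O3: 19.28/101.961 = 0.18909 mol → 0.37818 mol Al, 0.56727 mol O.
SiO2: 68.14/60.083 = 1.13410 mol → 1.13410 mol Si, 2.26820 mol O.
Total oxygen = 3.02456 mol. Normalization factor = 8/3.02456 = 2.64501.
Si per 8 O = 1.13410 × 2.64501 = 3.000.

3.000 Si apfu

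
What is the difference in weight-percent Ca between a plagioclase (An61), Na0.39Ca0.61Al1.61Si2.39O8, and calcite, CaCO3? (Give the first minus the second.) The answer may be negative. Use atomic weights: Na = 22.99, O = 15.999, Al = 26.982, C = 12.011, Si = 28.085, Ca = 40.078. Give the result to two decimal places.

First mineral: 24.448 g Ca in 271.970 g formula = 8.99 wt% Ca.
Second mineral: 40.078 g Ca in 100.086 g formula = 40.04 wt% Ca.
8.99% − 40.04% gives a difference of -31.05 percentage points.

-31.05 percentage points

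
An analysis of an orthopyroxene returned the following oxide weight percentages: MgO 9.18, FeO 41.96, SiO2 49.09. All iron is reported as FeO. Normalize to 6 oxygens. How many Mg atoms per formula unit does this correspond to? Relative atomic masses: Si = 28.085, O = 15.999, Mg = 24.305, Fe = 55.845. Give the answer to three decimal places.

MgO (M=40.304): mol = 0.22777; Mg = 0.22777, O = 0.22777.
FeO (M=71.844): mol = 0.58404; Fe = 0.58404, O = 0.58404.
SiO2 (M=60.083): mol = 0.81704; Si = 0.81704, O = 1.63408.
ΣO = 2.44589; factor = 6/ΣO = 2.45309.
Mg apfu = 0.22777 × 2.45309 = 0.559.

0.559 Mg apfu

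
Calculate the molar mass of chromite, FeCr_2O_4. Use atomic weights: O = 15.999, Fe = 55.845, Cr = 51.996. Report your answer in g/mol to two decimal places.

223.83 g/mol

Fe: 1 × 55.845 = 55.8450
Cr: 2 × 51.996 = 103.9920
O: 4 × 15.999 = 63.9960
Summing the contributions gives the formula mass.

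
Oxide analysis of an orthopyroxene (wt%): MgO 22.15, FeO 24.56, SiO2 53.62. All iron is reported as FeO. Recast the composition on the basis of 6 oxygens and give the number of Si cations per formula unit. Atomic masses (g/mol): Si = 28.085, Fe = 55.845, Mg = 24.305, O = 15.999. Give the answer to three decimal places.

MgO (M=40.304): mol = 0.54957; Mg = 0.54957, O = 0.54957.
FeO (M=71.844): mol = 0.34185; Fe = 0.34185, O = 0.34185.
SiO2 (M=60.083): mol = 0.89243; Si = 0.89243, O = 1.78486.
ΣO = 2.67628; factor = 6/ΣO = 2.24192.
Si apfu = 0.89243 × 2.24192 = 2.001.

2.001 Si apfu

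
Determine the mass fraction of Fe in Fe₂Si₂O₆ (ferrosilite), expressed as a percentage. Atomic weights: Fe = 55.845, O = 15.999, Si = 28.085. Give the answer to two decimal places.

M(Fe₂Si₂O₆) = 263.854 g/mol.
Fe contributes 2 × 55.845 = 111.690 g per mole.
111.690/263.854 = 0.4233 → 42.33%.

42.33 wt%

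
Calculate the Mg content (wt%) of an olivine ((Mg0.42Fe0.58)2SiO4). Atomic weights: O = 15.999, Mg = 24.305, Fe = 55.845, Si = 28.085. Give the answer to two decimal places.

Molar mass of (Mg0.42Fe0.58)2SiO4: 0.84·24.305 + 1.16·55.845 + 1·28.085 + 4·15.999 = 177.277 g/mol.
Mass of Mg per formula unit: 0.84 × 24.305 = 20.416 g.
Weight fraction Mg = 20.416 / 177.277 = 0.1152.

11.52 wt%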